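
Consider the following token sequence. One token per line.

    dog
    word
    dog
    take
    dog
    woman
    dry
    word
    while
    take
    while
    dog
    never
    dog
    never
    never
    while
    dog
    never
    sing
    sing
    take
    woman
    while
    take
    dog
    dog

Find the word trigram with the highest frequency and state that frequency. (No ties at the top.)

"while dog never", 2 times

Trigram frequencies (highest first):
  while dog never: 2
  dog word dog: 1
  word dog take: 1
  dog take dog: 1
  take dog woman: 1
  dog woman dry: 1
  … (18 more, each ≤ 1)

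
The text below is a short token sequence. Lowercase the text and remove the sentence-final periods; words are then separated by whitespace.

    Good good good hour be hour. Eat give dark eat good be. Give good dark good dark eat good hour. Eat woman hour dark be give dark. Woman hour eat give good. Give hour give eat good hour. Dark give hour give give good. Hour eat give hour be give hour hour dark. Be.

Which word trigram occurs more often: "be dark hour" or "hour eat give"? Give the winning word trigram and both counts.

"hour eat give" (3 vs 0)

"be dark hour": 0 occurrences
"hour eat give": 3 occurrences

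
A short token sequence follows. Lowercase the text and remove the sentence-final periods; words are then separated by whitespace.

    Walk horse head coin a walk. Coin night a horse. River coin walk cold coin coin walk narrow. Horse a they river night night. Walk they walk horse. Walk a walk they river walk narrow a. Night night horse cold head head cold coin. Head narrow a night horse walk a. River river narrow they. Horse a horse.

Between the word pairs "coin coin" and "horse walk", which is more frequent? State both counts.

"coin coin": 1 occurrence
"horse walk": 2 occurrences

"horse walk" (2 vs 1)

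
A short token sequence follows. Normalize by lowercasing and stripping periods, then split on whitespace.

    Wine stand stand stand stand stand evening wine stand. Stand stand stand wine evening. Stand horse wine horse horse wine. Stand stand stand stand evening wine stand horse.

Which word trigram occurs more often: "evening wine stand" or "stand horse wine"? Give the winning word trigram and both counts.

"evening wine stand" (2 vs 1)

"evening wine stand": 2 occurrences
"stand horse wine": 1 occurrence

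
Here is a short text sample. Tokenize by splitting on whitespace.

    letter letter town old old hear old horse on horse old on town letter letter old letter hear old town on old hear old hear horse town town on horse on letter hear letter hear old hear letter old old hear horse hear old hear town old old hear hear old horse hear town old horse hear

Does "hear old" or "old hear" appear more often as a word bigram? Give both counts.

"hear old": 6 occurrences
"old hear": 7 occurrences

"old hear" (7 vs 6)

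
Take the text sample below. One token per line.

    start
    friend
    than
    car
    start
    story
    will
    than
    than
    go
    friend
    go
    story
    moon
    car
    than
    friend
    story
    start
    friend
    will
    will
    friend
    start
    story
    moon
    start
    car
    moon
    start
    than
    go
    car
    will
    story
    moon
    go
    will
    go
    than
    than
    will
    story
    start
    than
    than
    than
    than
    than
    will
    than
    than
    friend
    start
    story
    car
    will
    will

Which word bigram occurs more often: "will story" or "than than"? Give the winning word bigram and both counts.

"than than" (7 vs 2)

"will story": 2 occurrences
"than than": 7 occurrences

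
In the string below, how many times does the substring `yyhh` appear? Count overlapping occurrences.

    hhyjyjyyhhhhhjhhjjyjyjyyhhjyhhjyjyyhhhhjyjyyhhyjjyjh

Sliding a length-4 window over the 52 characters (49 positions):
  position 7–10: yyhh
  position 23–26: yyhh
  position 34–37: yyhh
  position 43–46: yyhh

4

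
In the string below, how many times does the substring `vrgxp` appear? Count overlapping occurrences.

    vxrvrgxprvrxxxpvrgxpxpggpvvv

2

Sliding a length-5 window over the 28 characters (24 positions):
  position 4–8: vrgxp
  position 16–20: vrgxp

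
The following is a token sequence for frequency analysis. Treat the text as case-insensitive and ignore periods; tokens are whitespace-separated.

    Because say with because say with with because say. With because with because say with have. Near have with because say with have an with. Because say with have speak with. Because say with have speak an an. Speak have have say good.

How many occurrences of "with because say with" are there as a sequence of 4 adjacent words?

Scanning the 40 overlapping 4-gram windows for "with because say with":
  position 3–6: with because say with
  position 7–10: with because say with
  position 12–15: with because say with
  position 19–22: with because say with
  position 25–28: with because say with
  position 31–34: with because say with

6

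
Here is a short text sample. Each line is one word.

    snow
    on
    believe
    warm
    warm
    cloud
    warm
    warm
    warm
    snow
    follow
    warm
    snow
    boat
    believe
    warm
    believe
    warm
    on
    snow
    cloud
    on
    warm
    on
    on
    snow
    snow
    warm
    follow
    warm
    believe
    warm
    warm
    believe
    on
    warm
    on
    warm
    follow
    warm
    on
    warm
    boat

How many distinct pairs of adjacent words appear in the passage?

23

43 tokens → 42 bigram windows in total.
Repeated bigrams (each contributes count−1 duplicates):
  believe warm: 4
  on warm: 4
  warm on: 4
  warm warm: 4
  follow warm: 3
  warm believe: 3
  on snow: 2
  warm follow: 2
  … (1 more repeated)
19 duplicate windows → 42 − 19 = 23 distinct.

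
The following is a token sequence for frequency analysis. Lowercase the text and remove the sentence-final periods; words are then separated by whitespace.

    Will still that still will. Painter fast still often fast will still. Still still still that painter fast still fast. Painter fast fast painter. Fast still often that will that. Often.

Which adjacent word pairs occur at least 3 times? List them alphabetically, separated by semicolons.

Bigram counts meeting the condition (at least 3 times):
  fast still: 3
  painter fast: 4
  still still: 3

fast still; painter fast; still still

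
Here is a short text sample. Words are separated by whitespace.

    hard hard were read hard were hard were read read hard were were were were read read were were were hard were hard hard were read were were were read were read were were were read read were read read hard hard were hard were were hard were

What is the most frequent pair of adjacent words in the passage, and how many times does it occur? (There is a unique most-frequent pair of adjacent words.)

"were were", 10 times

Bigram frequencies (highest first):
  were were: 10
  hard were: 9
  were read: 8
  were hard: 5
  read were: 5
  read read: 4
  … (2 more, each ≤ 3)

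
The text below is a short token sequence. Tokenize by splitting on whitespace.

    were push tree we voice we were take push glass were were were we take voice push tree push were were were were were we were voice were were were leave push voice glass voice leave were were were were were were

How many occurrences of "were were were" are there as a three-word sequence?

9

Scanning the 40 overlapping trigram windows for "were were were":
  position 11–13: were were were
  position 20–22: were were were
  position 21–23: were were were
  position 22–24: were were were
  position 28–30: were were were
  position 37–39: were were were
  position 38–40: were were were
  position 39–41: were were were
  position 40–42: were were were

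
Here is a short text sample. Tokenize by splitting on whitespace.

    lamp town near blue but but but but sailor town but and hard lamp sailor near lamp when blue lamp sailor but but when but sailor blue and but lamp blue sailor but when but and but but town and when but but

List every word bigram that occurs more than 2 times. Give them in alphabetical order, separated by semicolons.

but but; when but

Bigram counts meeting the condition (more than 2 times):
  but but: 6
  when but: 3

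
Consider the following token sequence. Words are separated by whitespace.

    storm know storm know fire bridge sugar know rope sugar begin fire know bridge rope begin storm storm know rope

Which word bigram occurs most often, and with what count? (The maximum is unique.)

"storm know", 3 times

Bigram frequencies (highest first):
  storm know: 3
  know rope: 2
  know storm: 1
  know fire: 1
  fire bridge: 1
  bridge sugar: 1
  … (10 more, each ≤ 1)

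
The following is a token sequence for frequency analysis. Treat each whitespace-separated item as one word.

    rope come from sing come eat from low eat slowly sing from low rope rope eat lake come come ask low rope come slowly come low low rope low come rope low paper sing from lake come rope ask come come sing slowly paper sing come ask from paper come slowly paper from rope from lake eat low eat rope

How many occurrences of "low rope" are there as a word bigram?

Scanning the 59 overlapping bigram windows for "low rope":
  position 13–14: low rope
  position 21–22: low rope
  position 27–28: low rope

3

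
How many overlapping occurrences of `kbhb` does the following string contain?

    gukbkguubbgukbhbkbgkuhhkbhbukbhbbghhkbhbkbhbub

Sliding a length-4 window over the 46 characters (43 positions):
  position 13–16: kbhb
  position 24–27: kbhb
  position 29–32: kbhb
  position 37–40: kbhb
  position 41–44: kbhb

5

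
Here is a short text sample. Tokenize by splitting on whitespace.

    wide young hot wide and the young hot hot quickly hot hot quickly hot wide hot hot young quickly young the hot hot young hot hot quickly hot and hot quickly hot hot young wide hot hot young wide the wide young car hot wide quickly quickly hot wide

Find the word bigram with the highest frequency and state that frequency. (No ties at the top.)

Bigram frequencies (highest first):
  hot hot: 7
  quickly hot: 5
  hot wide: 4
  hot quickly: 4
  hot young: 4
  young hot: 3
  … (18 more, each ≤ 2)

"hot hot", 7 times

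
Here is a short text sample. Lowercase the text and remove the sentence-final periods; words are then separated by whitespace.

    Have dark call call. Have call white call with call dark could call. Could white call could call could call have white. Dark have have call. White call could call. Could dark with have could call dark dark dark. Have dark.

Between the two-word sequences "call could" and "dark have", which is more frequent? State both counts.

"call could": 5 occurrences
"dark have": 2 occurrences

"call could" (5 vs 2)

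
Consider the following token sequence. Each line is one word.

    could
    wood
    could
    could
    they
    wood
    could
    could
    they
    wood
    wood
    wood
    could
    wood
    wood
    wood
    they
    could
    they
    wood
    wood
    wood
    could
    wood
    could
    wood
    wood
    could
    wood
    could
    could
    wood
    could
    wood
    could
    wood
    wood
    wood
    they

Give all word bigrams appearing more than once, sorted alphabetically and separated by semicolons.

could could; could they; could wood; they wood; wood could; wood they; wood wood

Bigram counts meeting the condition (more than once):
  could could: 3
  could they: 3
  could wood: 8
  they wood: 3
  wood could: 9
  wood they: 2
  wood wood: 9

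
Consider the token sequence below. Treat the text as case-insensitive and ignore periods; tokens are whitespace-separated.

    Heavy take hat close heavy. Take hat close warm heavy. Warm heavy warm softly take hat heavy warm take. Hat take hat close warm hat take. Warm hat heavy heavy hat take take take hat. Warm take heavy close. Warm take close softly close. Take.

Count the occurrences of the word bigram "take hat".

6

Scanning the 44 overlapping bigram windows for "take hat":
  position 2–3: take hat
  position 6–7: take hat
  position 15–16: take hat
  position 19–20: take hat
  position 21–22: take hat
  position 34–35: take hat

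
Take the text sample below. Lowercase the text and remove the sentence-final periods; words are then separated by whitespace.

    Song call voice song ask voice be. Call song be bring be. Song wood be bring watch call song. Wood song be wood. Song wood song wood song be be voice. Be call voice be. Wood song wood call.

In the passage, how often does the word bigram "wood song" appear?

Scanning the 38 overlapping bigram windows for "wood song":
  position 20–21: wood song
  position 23–24: wood song
  position 25–26: wood song
  position 27–28: wood song
  position 36–37: wood song

5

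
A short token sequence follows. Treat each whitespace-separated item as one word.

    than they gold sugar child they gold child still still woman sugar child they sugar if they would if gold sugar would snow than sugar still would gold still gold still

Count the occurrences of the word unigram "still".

5

Scanning the 31 tokens for "still":
  position 9: still
  position 10: still
  position 26: still
  position 29: still
  position 31: still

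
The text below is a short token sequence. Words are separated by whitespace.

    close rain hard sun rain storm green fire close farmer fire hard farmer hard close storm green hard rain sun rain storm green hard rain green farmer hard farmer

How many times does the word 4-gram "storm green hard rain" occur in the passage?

2

Scanning the 26 overlapping 4-gram windows for "storm green hard rain":
  position 16–19: storm green hard rain
  position 22–25: storm green hard rain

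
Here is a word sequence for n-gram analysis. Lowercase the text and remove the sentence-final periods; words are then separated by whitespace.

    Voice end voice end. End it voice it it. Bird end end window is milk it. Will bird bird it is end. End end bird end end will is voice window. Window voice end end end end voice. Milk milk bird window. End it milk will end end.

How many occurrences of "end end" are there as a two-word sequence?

Scanning the 47 overlapping bigram windows for "end end":
  position 4–5: end end
  position 11–12: end end
  position 22–23: end end
  position 23–24: end end
  position 26–27: end end
  position 34–35: end end
  position 35–36: end end
  position 36–37: end end
  position 47–48: end end

9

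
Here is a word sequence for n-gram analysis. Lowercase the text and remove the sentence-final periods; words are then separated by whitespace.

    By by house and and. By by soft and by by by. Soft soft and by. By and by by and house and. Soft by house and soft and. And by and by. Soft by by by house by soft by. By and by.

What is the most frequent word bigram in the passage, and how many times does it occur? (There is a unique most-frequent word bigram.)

"by by", 9 times

Bigram frequencies (highest first):
  by by: 9
  and by: 7
  by soft: 4
  by and: 4
  by house: 3
  house and: 3
  … (7 more, each ≤ 3)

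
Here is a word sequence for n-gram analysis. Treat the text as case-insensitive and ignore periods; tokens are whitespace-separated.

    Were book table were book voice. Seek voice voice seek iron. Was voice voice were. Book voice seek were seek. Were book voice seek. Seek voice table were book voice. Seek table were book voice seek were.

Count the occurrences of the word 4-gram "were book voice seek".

Scanning the 34 overlapping 4-gram windows for "were book voice seek":
  position 4–7: were book voice seek
  position 15–18: were book voice seek
  position 21–24: were book voice seek
  position 28–31: were book voice seek
  position 33–36: were book voice seek

5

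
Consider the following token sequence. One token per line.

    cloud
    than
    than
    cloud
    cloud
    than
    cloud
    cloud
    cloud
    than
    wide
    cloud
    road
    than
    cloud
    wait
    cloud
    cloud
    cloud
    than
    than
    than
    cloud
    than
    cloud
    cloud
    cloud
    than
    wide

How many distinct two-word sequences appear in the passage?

29 tokens → 28 bigram windows in total.
Repeated bigrams (each contributes count−1 duplicates):
  cloud cloud: 7
  cloud than: 6
  than cloud: 5
  than than: 3
  than wide: 2
18 duplicate windows → 28 − 18 = 10 distinct.

10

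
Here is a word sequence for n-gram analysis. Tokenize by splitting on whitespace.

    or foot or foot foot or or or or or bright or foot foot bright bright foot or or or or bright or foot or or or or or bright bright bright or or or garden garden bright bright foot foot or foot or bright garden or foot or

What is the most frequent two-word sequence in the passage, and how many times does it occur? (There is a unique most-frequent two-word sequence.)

Bigram frequencies (highest first):
  or or: 13
  foot or: 7
  or foot: 6
  or bright: 4
  bright bright: 4
  foot foot: 3
  … (8 more, each ≤ 3)

"or or", 13 times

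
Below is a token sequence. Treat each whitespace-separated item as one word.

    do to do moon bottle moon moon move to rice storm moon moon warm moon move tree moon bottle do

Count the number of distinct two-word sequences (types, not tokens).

20 tokens → 19 bigram windows in total.
Repeated bigrams (each contributes count−1 duplicates):
  moon bottle: 2
  moon moon: 2
  moon move: 2
3 duplicate windows → 19 − 3 = 16 distinct.

16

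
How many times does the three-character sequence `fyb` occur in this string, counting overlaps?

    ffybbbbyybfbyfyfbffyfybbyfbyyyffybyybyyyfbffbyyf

3

Sliding a length-3 window over the 48 characters (46 positions):
  position 2–4: fyb
  position 21–23: fyb
  position 32–34: fyb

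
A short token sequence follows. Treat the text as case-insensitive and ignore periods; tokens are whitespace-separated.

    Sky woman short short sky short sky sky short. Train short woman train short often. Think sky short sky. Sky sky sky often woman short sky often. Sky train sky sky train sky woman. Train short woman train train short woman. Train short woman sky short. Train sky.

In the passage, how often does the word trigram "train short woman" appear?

4

Scanning the 46 overlapping trigram windows for "train short woman":
  position 10–12: train short woman
  position 35–37: train short woman
  position 39–41: train short woman
  position 42–44: train short woman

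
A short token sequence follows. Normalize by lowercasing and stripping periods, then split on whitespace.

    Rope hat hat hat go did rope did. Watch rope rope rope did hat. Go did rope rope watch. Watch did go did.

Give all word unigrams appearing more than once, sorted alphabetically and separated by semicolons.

Unigram counts meeting the condition (more than once):
  did: 6
  go: 3
  hat: 4
  rope: 7
  watch: 3

did; go; hat; rope; watch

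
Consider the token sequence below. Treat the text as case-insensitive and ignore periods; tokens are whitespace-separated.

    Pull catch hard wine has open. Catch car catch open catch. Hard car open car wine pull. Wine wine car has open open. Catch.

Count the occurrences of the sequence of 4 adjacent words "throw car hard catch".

0

Scanning the 21 overlapping 4-gram windows for "throw car hard catch":
  (none found)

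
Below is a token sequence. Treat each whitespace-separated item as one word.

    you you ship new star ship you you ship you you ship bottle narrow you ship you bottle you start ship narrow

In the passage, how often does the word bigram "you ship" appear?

4

Scanning the 21 overlapping bigram windows for "you ship":
  position 2–3: you ship
  position 8–9: you ship
  position 11–12: you ship
  position 15–16: you ship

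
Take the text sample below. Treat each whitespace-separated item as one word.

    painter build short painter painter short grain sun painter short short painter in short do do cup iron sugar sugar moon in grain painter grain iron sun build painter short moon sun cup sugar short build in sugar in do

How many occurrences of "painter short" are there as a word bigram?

3

Scanning the 39 overlapping bigram windows for "painter short":
  position 5–6: painter short
  position 9–10: painter short
  position 29–30: painter short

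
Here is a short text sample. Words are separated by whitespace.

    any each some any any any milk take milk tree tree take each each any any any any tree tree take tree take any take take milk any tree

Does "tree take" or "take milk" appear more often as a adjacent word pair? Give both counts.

"tree take" (3 vs 2)

"tree take": 3 occurrences
"take milk": 2 occurrences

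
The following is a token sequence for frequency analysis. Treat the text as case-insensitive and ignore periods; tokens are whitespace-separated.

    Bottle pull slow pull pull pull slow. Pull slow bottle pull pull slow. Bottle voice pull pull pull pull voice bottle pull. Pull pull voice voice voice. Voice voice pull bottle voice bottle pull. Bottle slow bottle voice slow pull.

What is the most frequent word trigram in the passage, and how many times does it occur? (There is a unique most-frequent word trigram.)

"pull pull pull", 4 times

Trigram frequencies (highest first):
  pull pull pull: 4
  voice voice voice: 3
  pull slow pull: 2
  pull pull slow: 2
  pull slow bottle: 2
  bottle pull pull: 2
  … (20 more, each ≤ 2)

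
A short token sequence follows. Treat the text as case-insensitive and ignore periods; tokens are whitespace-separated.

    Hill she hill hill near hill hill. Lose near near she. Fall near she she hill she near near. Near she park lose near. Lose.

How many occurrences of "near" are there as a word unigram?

8

Scanning the 25 tokens for "near":
  position 5: near
  position 9: near
  position 10: near
  position 13: near
  position 18: near
  position 19: near
  position 20: near
  position 24: near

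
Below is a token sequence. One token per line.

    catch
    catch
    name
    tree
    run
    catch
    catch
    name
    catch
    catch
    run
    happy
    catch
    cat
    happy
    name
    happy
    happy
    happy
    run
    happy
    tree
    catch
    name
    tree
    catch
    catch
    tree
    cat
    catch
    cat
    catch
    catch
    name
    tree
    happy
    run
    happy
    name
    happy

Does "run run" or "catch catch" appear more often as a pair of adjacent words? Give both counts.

"catch catch" (5 vs 0)

"run run": 0 occurrences
"catch catch": 5 occurrences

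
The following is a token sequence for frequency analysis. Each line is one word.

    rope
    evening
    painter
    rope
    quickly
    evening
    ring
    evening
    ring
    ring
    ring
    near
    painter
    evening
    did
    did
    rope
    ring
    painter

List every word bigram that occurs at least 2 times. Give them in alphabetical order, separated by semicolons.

evening ring; ring ring

Bigram counts meeting the condition (at least 2 times):
  evening ring: 2
  ring ring: 2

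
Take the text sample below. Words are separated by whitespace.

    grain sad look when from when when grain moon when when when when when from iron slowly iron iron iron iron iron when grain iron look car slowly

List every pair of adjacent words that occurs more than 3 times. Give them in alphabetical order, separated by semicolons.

Bigram counts meeting the condition (more than 3 times):
  iron iron: 4
  when when: 5

iron iron; when when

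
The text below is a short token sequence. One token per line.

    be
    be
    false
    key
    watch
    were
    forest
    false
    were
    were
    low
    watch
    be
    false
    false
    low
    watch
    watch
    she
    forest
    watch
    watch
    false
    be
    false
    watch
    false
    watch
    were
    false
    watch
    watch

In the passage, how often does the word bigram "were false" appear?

1

Scanning the 31 overlapping bigram windows for "were false":
  position 29–30: were false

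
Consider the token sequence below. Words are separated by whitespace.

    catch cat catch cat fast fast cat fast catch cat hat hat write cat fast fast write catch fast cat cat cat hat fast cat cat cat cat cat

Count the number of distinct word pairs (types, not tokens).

15

29 tokens → 28 bigram windows in total.
Repeated bigrams (each contributes count−1 duplicates):
  cat cat: 6
  cat fast: 3
  catch cat: 3
  fast cat: 3
  cat hat: 2
  fast fast: 2
13 duplicate windows → 28 − 13 = 15 distinct.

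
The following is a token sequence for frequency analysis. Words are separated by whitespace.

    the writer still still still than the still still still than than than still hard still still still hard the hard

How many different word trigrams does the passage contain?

21 tokens → 19 trigram windows in total.
Repeated trigrams (each contributes count−1 duplicates):
  still still still: 3
  still still than: 2
3 duplicate windows → 19 − 3 = 16 distinct.

16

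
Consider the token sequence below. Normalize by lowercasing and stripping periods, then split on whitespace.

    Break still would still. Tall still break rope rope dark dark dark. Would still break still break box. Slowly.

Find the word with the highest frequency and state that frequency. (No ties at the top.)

"still", 5 times

Unigram frequencies (highest first):
  still: 5
  break: 4
  dark: 3
  would: 2
  rope: 2
  tall: 1
  … (2 more, each ≤ 1)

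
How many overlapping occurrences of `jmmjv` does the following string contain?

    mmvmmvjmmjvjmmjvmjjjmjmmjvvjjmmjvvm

Sliding a length-5 window over the 35 characters (31 positions):
  position 7–11: jmmjv
  position 12–16: jmmjv
  position 22–26: jmmjv
  position 29–33: jmmjv

4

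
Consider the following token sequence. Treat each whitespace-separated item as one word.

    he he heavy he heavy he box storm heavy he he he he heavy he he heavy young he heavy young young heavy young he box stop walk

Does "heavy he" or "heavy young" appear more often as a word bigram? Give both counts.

"heavy he" (4 vs 3)

"heavy he": 4 occurrences
"heavy young": 3 occurrences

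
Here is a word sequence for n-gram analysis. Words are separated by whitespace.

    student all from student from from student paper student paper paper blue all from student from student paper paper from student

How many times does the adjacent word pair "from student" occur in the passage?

5

Scanning the 20 overlapping bigram windows for "from student":
  position 3–4: from student
  position 6–7: from student
  position 14–15: from student
  position 16–17: from student
  position 20–21: from student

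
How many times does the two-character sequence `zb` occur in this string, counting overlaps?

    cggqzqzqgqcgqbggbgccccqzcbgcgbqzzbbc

Sliding a length-2 window over the 36 characters (35 positions):
  position 33–34: zb

1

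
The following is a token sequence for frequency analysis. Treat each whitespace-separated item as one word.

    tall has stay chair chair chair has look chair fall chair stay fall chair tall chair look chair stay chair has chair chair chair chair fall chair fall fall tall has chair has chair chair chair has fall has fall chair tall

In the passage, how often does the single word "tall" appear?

Scanning the 42 tokens for "tall":
  position 1: tall
  position 15: tall
  position 30: tall
  position 42: tall

4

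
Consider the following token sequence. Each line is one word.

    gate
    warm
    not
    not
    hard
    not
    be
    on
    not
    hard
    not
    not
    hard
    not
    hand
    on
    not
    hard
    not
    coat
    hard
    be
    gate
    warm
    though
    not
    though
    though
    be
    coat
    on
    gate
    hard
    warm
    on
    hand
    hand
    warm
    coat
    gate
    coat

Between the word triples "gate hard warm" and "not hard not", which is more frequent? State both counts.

"gate hard warm": 1 occurrence
"not hard not": 4 occurrences

"not hard not" (4 vs 1)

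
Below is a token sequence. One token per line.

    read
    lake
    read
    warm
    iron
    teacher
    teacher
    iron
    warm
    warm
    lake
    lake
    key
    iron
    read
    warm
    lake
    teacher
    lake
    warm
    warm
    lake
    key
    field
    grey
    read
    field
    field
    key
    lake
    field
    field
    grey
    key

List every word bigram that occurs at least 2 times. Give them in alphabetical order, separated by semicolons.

field field; field grey; lake key; read warm; warm lake; warm warm

Bigram counts meeting the condition (at least 2 times):
  field field: 2
  field grey: 2
  lake key: 2
  read warm: 2
  warm lake: 3
  warm warm: 2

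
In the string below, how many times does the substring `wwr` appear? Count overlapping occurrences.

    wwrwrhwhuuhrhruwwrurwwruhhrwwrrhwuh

4

Sliding a length-3 window over the 35 characters (33 positions):
  position 1–3: wwr
  position 16–18: wwr
  position 21–23: wwr
  position 28–30: wwr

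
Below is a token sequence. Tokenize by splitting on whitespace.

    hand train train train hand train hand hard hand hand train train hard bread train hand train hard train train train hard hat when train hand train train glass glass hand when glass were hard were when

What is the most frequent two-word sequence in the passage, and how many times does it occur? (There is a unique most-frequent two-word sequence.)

Bigram frequencies (highest first):
  train train: 6
  hand train: 5
  train hand: 4
  train hard: 3
  hand hard: 1
  hard hand: 1
  … (16 more, each ≤ 1)

"train train", 6 times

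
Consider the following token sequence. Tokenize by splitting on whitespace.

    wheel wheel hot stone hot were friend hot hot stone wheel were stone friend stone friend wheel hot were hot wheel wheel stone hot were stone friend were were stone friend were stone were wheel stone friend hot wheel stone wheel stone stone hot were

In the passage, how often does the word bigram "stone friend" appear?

5

Scanning the 44 overlapping bigram windows for "stone friend":
  position 13–14: stone friend
  position 15–16: stone friend
  position 26–27: stone friend
  position 30–31: stone friend
  position 36–37: stone friend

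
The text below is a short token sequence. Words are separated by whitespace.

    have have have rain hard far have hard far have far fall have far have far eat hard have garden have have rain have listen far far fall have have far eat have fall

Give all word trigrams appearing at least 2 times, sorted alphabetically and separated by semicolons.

far fall have; far have far; hard far have; have far eat; have have rain

Trigram counts meeting the condition (at least 2 times):
  far fall have: 2
  far have far: 2
  hard far have: 2
  have far eat: 2
  have have rain: 2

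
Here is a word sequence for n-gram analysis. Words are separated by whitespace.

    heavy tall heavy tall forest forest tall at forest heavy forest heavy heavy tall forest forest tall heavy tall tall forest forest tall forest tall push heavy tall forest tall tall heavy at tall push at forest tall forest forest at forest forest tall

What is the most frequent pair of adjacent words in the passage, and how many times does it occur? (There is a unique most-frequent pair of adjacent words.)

Bigram frequencies (highest first):
  forest tall: 7
  tall forest: 6
  heavy tall: 5
  forest forest: 5
  tall heavy: 3
  at forest: 3
  … (11 more, each ≤ 2)

"forest tall", 7 times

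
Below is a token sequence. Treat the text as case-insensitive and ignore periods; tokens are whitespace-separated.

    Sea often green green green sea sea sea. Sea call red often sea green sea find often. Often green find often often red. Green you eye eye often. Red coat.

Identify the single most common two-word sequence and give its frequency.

Bigram frequencies (highest first):
  sea sea: 3
  often green: 2
  green green: 2
  green sea: 2
  find often: 2
  often often: 2
  … (15 more, each ≤ 2)

"sea sea", 3 times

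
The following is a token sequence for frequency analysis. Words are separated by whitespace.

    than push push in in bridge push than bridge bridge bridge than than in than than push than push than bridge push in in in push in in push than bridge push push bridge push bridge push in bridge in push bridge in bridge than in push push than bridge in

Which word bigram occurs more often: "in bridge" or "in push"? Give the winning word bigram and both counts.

"in bridge": 3 occurrences
"in push": 4 occurrences

"in push" (4 vs 3)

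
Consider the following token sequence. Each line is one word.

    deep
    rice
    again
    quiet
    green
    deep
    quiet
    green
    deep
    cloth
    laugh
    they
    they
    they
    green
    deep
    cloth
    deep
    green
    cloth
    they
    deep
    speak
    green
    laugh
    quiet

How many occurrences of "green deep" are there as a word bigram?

3

Scanning the 25 overlapping bigram windows for "green deep":
  position 5–6: green deep
  position 8–9: green deep
  position 15–16: green deep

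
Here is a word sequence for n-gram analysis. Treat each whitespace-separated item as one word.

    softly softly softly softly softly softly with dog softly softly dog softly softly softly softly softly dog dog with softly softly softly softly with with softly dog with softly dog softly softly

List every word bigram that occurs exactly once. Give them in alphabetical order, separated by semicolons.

dog dog; with dog; with with

Bigram counts meeting the condition (exactly once):
  dog dog: 1
  with dog: 1
  with with: 1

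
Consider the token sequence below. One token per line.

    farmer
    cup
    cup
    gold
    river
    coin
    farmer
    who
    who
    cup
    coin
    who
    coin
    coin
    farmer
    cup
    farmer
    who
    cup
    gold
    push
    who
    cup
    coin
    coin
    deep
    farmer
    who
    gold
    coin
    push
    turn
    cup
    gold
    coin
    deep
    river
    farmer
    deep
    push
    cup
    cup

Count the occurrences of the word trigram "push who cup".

Scanning the 40 overlapping trigram windows for "push who cup":
  position 21–23: push who cup

1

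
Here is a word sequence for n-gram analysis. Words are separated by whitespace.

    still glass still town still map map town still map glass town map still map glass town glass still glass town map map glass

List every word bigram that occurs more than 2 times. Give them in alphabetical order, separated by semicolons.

Bigram counts meeting the condition (more than 2 times):
  glass town: 3
  map glass: 3
  still map: 3

glass town; map glass; still map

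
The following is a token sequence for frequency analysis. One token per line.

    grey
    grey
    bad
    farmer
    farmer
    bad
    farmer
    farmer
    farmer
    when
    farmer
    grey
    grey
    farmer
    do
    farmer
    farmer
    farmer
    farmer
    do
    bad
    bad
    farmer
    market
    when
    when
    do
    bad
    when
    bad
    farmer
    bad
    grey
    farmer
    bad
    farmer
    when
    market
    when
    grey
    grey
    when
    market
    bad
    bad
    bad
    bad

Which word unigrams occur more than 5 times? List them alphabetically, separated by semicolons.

bad; farmer; grey; when

Unigram counts meeting the condition (more than 5 times):
  bad: 12
  farmer: 15
  grey: 7
  when: 7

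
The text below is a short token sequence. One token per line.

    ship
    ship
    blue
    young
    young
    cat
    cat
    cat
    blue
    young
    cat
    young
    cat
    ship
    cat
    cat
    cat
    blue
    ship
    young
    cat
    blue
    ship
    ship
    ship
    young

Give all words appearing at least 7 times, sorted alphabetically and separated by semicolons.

cat; ship

Unigram counts meeting the condition (at least 7 times):
  cat: 9
  ship: 7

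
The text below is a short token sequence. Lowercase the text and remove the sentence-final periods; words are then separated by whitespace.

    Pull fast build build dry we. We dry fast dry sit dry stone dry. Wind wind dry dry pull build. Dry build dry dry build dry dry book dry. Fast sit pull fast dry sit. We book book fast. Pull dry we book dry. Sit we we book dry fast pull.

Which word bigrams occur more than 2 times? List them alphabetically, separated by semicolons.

book dry; build dry; dry dry; dry fast; dry sit; we book

Bigram counts meeting the condition (more than 2 times):
  book dry: 3
  build dry: 4
  dry dry: 3
  dry fast: 3
  dry sit: 3
  we book: 3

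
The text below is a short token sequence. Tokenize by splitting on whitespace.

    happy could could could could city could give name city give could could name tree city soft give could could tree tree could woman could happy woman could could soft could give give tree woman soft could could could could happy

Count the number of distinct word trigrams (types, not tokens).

35

41 tokens → 39 trigram windows in total.
Repeated trigrams (each contributes count−1 duplicates):
  could could could: 4
  give could could: 2
4 duplicate windows → 39 − 4 = 35 distinct.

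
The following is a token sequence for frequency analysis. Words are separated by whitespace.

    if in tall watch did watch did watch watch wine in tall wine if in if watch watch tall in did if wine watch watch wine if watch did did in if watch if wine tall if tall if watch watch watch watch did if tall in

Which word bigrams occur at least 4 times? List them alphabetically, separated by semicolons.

Bigram counts meeting the condition (at least 4 times):
  if watch: 4
  watch did: 4
  watch watch: 6

if watch; watch did; watch watch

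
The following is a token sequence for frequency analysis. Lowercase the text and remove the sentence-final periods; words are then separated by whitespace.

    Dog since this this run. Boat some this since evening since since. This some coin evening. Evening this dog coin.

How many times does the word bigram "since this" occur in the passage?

2

Scanning the 19 overlapping bigram windows for "since this":
  position 2–3: since this
  position 12–13: since this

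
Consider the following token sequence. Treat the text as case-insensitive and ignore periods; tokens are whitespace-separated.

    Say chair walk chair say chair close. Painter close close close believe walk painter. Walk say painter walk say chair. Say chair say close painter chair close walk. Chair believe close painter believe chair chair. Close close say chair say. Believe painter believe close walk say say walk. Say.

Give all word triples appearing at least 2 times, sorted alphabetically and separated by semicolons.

Trigram counts meeting the condition (at least 2 times):
  chair say chair: 2
  painter walk say: 2
  say chair say: 3

chair say chair; painter walk say; say chair say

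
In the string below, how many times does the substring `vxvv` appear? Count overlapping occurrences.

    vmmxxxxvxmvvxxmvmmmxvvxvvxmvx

1

Sliding a length-4 window over the 29 characters (26 positions):
  position 22–25: vxvv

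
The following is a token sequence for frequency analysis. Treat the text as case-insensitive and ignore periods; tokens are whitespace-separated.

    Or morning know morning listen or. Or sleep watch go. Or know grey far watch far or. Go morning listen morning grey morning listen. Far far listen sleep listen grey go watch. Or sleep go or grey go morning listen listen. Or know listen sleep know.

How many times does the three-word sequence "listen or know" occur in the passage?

Scanning the 44 overlapping trigram windows for "listen or know":
  position 41–43: listen or know

1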